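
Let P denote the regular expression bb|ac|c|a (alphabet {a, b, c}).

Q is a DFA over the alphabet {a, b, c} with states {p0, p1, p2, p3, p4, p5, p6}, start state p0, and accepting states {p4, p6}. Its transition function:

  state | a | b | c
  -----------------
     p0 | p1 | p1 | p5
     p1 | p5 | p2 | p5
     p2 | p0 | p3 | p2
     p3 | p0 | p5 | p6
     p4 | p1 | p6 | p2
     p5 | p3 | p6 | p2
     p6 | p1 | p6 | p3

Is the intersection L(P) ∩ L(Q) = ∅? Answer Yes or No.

Converting the expression P to a DFA (subset construction, then merging equivalent states) gives the minimal DFA with states {r0, r1, r2, r3, r4}, start state r0, accepting states {r1, r3} and transitions r0: a→r1, b→r2, c→r3; r1: a→r4, b→r4, c→r3; r2: a→r4, b→r3, c→r4; r3: a→r4, b→r4, c→r4; r4: a→r4, b→r4, c→r4.
Exploring the product automaton P × Q from the start pair (r0, p0), following both machines on each input symbol, reaches 11 state pairs: (r0, p0), (r1, p1), (r2, p1), (r3, p5), (r4, p5), (r4, p2), (r3, p2), (r4, p3), (r4, p6), (r4, p0), (r4, p1).
P accepts in {r1, r3} and Q accepts in {p4, p6}; no reachable pair has both components accepting, so no string drives both machines to acceptance simultaneously and L(P) ∩ L(Q) = ∅.
So no string is accepted by both, and the intersection is empty.

Yes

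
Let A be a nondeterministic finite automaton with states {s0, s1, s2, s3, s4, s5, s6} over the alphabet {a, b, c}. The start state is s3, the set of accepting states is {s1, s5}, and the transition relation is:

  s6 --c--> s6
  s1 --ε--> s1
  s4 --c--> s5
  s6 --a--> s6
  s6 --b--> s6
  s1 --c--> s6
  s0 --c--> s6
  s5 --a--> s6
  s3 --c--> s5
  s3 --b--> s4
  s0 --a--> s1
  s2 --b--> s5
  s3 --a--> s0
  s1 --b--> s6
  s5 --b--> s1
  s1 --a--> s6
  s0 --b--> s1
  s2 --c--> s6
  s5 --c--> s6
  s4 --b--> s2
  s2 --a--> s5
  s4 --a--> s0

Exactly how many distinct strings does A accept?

12

The useful subgraph on states {s0, s1, s2, s3, s4, s5} is acyclic, so L(A) is finite; the longest accepting path visits 5 useful states, giving maximum string length 4.
Counting accepting paths from s3 by length: 1 of length 1, 4 of length 2, 5 of length 3, 2 of length 4. Total 12.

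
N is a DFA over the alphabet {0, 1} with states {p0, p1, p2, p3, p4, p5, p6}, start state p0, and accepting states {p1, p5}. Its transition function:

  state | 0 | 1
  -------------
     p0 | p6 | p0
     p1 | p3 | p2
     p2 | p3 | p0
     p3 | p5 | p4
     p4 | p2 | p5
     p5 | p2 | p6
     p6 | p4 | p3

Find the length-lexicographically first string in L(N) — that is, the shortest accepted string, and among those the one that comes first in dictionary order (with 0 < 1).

A breadth-first search from p0 reaches an accepting state first via the path p0 → p6 → p4 → p5 on input 001.
No string of length < 3 is accepted (BFS exhausts all shorter strings without reaching an accepting state), and 001 is the lexicographically least accepting string of length 3.

001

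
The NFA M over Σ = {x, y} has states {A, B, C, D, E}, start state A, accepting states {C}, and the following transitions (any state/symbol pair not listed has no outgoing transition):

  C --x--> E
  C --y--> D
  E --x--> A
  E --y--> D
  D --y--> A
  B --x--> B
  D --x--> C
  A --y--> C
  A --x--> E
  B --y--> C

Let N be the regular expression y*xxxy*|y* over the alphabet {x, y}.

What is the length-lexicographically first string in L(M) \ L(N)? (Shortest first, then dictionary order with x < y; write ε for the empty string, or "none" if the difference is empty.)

xxy

The string xxy is accepted by M but not by N.
No shorter string lies in the difference, and xxy is the lexicographically first length-3 string in L(M) \ L(N).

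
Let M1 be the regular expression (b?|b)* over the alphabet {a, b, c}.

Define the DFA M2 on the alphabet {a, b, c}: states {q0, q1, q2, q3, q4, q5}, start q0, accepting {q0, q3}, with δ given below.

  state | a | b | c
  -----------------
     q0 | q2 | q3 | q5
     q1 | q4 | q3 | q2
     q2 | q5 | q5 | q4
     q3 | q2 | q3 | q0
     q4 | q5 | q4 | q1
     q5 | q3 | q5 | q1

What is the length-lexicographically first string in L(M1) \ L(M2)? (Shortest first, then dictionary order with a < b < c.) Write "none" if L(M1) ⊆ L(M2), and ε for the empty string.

none

Converting the expression M1 to a DFA (subset construction, then merging equivalent states) gives the minimal DFA with states {r0, r1}, start state r0, accepting states {r0} and transitions r0: a→r1, b→r0, c→r1; r1: a→r1, b→r1, c→r1.
Exploring the product automaton M1 × M2 from the start pair (r0, q0), following both machines on each input symbol, reaches 8 state pairs: (r0, q0), (r1, q2), (r0, q3), (r1, q5), (r1, q4), (r1, q0), (r1, q3), (r1, q1).
M1 accepts in {r0} and M2 accepts in {q0, q3}. The reachable pairs whose M1-component is accepting are (r0, q0), (r0, q3); in each of them the M2-component is accepting too, so the product for L(M1) \ L(M2) (M1-component accepting, M2-component rejecting) has no reachable accepting pair and the difference is empty.
So every string accepted by M1 is also accepted by M2: L(M1) \ L(M2) = ∅ and there is no such string.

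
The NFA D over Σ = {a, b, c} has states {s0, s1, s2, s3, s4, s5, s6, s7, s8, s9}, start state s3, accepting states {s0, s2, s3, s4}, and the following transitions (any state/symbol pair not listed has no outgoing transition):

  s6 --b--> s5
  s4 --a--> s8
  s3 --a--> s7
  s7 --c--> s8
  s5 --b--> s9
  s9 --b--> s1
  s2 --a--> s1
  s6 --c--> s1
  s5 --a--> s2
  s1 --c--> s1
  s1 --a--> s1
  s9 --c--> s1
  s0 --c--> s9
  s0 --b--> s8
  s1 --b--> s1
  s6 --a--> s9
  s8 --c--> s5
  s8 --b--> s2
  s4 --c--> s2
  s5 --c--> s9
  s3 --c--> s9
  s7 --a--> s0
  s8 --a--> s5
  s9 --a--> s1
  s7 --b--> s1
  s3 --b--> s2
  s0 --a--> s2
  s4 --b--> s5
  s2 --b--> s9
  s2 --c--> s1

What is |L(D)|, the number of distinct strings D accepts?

10

The useful subgraph on states {s0, s2, s3, s5, s7, s8} is acyclic, so L(D) is finite; the longest accepting path visits 6 useful states, giving maximum string length 5.
Counting accepting paths from s3 by length: 1 of length 0, 1 of length 1, 1 of length 2, 2 of length 3, 3 of length 4, 2 of length 5. Total 10.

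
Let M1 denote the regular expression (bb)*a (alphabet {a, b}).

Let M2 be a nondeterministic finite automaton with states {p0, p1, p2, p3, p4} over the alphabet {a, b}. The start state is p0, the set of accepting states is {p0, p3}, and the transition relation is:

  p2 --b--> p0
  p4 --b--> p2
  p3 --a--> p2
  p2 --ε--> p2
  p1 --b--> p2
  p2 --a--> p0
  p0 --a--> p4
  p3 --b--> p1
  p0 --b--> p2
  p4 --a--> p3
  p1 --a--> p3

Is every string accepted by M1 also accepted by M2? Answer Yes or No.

The string a is in L(M1) but not in L(M2).
So L(M1) ⊄ L(M2).

No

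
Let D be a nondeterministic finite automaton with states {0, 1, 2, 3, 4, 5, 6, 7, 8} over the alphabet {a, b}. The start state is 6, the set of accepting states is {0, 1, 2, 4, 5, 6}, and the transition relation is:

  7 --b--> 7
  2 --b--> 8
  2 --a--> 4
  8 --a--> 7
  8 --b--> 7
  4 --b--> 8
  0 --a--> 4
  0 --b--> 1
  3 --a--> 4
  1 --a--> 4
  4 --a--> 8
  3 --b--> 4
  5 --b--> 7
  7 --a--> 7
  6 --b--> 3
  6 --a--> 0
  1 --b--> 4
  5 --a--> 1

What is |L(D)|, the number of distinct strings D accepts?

The useful subgraph on states {0, 1, 3, 4, 6} is acyclic, so L(D) is finite; the longest accepting path visits 4 useful states, giving maximum string length 3.
Counting accepting paths from 6 by length: 1 of length 0, 1 of length 1, 4 of length 2, 2 of length 3. Total 8.

8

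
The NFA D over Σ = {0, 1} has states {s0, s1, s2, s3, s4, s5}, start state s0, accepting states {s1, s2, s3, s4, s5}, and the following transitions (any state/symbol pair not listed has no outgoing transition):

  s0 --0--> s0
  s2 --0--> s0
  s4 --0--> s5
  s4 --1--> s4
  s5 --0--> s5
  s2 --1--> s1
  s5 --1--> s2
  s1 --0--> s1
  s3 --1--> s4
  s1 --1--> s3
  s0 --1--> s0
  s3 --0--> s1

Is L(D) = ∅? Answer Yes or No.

Yes

The states reachable from the start state are {s0}.
None of the accepting states {s1, s2, s3, s4, s5} is reachable, so no string is accepted and L(D) = ∅.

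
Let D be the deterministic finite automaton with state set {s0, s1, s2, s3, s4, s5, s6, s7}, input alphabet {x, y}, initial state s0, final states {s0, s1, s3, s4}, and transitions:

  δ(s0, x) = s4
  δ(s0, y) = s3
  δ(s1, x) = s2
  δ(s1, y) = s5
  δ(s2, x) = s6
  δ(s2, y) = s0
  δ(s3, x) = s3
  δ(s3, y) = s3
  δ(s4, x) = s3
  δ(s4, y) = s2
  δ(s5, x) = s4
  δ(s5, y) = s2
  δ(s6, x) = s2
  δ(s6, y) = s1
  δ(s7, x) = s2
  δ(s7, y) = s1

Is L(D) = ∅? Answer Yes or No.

The empty string ε is accepted: the run s0 ends in the accepting state s0.
Since at least one string is accepted, L(D) is not empty.

No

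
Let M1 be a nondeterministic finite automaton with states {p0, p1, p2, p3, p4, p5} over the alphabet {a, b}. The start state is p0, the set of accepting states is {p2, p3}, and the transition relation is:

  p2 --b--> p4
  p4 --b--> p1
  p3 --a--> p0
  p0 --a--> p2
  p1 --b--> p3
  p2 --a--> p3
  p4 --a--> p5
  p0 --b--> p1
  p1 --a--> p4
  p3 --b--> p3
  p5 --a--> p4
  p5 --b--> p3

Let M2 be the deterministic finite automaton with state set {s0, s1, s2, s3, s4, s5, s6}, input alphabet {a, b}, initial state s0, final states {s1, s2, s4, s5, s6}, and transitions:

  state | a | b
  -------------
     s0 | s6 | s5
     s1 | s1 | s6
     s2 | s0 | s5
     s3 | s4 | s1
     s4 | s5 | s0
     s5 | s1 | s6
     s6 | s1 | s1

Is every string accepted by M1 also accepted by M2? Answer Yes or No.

Exploring the product automaton M1 × M2 from the start pair (p0, s0), following both machines on each input symbol, reaches 12 state pairs: (p0, s0), (p2, s6), (p1, s5), (p3, s1), (p4, s1), (p3, s6), (p0, s1), (p5, s1), (p1, s6), (p2, s1), (p4, s6), (p1, s1).
M1 accepts in {p2, p3} and M2 accepts in {s1, s2, s4, s5, s6}. The reachable pairs whose M1-component is accepting are (p2, s6), (p3, s1), (p3, s6), (p2, s1); in each of them the M2-component is accepting too, so the product for L(M1) \ L(M2) (M1-component accepting, M2-component rejecting) has no reachable accepting pair and the difference is empty.
Hence every string in L(M1) is also in L(M2).

Yes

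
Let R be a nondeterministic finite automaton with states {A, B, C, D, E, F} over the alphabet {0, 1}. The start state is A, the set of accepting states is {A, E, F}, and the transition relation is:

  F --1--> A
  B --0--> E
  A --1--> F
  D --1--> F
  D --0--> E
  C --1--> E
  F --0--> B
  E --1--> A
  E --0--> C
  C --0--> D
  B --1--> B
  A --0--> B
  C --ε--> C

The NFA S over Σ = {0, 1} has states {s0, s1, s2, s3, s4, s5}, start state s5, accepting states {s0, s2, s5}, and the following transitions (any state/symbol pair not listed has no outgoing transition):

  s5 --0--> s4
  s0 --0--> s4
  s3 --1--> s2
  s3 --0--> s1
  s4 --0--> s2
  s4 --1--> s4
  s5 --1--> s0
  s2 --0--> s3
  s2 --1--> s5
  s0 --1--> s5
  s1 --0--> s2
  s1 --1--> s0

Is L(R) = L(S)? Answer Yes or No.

Yes

Exploring the product automaton R × S from the start pair (A, s5), following both machines on each input symbol, reaches 6 state pairs: (A, s5), (B, s4), (F, s0), (E, s2), (C, s3), (D, s1).
R accepts in {A, E, F} and S accepts in {s0, s2, s5}. In every reachable pair the two components are either both accepting — (A, s5), (F, s0), (E, s2) — or both non-accepting, so no string is accepted by exactly one of the machines: L(R) \ L(S) and L(S) \ L(R) are both empty.
Hence every string is accepted by R iff it is accepted by S, and the two languages coincide.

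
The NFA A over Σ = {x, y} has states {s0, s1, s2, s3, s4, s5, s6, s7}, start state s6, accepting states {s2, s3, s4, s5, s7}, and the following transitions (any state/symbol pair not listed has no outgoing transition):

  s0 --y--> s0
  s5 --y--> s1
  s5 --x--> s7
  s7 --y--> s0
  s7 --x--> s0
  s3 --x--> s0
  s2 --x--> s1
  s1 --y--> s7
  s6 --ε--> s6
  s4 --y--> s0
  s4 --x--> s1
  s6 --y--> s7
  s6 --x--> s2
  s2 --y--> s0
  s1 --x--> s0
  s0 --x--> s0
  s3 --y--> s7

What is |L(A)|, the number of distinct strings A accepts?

The useful subgraph on states {s1, s2, s6, s7} is acyclic, so L(A) is finite; the longest accepting path visits 4 useful states, giving maximum string length 3.
Counting accepting paths from s6 by length: 2 of length 1, 1 of length 3. Total 3.

3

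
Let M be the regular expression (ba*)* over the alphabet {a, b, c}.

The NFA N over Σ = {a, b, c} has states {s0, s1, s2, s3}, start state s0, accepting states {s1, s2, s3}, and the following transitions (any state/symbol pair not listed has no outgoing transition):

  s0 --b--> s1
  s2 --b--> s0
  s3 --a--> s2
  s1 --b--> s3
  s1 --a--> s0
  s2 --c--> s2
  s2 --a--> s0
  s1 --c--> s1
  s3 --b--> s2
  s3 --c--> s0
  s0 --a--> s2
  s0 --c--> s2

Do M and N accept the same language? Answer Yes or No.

No

The empty string ε is accepted by M but rejected by N.
So L(M) ≠ L(N).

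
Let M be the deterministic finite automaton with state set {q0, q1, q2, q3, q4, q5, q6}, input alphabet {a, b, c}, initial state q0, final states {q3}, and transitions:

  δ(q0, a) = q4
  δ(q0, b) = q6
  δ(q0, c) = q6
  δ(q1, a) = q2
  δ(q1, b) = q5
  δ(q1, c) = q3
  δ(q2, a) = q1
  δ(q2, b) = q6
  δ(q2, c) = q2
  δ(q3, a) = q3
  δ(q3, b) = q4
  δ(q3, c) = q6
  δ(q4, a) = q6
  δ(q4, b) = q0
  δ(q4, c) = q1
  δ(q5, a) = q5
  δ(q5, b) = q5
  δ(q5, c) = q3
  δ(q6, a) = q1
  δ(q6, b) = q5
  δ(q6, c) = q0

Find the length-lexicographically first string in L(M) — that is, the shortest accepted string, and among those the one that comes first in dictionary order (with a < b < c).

acc

A breadth-first search from q0 reaches an accepting state first via the path q0 → q4 → q1 → q3 on input acc.
No string of length < 3 is accepted (BFS exhausts all shorter strings without reaching an accepting state), and acc is the lexicographically least accepting string of length 3.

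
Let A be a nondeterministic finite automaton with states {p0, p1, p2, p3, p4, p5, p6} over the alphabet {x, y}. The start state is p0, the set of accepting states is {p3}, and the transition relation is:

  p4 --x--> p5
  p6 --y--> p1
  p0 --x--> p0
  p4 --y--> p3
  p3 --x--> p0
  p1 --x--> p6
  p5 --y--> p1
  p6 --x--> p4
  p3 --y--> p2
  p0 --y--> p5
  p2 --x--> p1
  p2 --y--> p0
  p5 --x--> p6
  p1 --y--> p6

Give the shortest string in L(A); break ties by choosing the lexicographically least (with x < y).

yxxy

A breadth-first search from p0 reaches an accepting state first via the path p0 → p5 → p6 → p4 → p3 on input yxxy.
No string of length < 4 is accepted (BFS exhausts all shorter strings without reaching an accepting state), and yxxy is the lexicographically least accepting string of length 4.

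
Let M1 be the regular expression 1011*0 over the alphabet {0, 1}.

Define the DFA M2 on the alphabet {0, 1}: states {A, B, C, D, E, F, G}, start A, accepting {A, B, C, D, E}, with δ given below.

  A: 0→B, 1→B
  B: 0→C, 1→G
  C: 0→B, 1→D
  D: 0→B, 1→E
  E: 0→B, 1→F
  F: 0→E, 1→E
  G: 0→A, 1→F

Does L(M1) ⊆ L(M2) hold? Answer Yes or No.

Yes

Converting the expression M1 to a DFA (subset construction, then merging equivalent states) gives the minimal DFA with states {r0, r1, r2, r3, r4, r5}, start state r0, accepting states {r5} and transitions r0: 0→r1, 1→r2; r1: 0→r1, 1→r1; r2: 0→r3, 1→r1; r3: 0→r1, 1→r4; r4: 0→r5, 1→r4; r5: 0→r1, 1→r1.
Exploring the product automaton M1 × M2 from the start pair (r0, A), following both machines on each input symbol, reaches 15 state pairs: (r0, A), (r1, B), (r2, B), (r1, C), (r1, G), (r3, C), (r1, D), (r1, A), (r1, F), (r4, D), (r1, E), (r5, B), (r4, E), (r4, F), (r5, E).
M1 accepts in {r5} and M2 accepts in {A, B, C, D, E}. The reachable pairs whose M1-component is accepting are (r5, B), (r5, E); in each of them the M2-component is accepting too, so the product for L(M1) \ L(M2) (M1-component accepting, M2-component rejecting) has no reachable accepting pair and the difference is empty.
Hence every string in L(M1) is also in L(M2).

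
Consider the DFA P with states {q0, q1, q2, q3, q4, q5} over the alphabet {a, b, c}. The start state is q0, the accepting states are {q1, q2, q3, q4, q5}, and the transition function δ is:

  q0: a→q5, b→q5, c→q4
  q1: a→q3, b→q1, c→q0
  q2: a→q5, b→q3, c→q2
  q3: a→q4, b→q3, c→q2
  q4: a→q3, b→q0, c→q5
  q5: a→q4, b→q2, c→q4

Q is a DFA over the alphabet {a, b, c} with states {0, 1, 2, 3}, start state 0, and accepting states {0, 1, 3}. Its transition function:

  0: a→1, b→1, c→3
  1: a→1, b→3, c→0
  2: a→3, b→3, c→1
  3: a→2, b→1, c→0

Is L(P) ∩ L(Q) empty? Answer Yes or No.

No

The string a is accepted by both P and Q.
Hence L(P) ∩ L(Q) ≠ ∅.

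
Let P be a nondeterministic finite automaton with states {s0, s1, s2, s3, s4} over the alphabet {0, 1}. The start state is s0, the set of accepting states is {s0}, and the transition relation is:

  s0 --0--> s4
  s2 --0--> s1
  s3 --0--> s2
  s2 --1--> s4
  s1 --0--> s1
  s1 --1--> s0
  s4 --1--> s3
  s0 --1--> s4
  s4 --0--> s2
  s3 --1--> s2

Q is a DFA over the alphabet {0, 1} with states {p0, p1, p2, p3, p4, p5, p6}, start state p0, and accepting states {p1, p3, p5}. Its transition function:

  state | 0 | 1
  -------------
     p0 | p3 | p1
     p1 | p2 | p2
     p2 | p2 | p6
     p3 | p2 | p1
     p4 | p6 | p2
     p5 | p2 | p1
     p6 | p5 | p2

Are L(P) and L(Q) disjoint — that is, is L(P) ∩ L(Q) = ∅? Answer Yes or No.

No

The string 11101 is accepted by both P and Q.
Hence L(P) ∩ L(Q) ≠ ∅.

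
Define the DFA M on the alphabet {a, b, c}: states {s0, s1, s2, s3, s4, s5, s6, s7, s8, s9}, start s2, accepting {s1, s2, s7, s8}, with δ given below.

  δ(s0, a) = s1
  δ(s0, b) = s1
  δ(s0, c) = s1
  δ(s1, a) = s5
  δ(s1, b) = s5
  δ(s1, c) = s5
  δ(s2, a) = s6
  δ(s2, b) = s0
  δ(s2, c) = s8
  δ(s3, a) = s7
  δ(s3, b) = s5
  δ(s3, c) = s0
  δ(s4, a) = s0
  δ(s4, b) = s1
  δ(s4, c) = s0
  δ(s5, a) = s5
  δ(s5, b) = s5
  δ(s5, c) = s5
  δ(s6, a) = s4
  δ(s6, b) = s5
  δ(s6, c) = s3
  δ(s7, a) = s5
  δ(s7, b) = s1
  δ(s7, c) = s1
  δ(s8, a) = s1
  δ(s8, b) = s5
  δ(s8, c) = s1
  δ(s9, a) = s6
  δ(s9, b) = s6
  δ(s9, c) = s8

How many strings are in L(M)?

20

The useful subgraph on states {s0, s1, s2, s3, s4, s6, s7, s8} is acyclic, so L(M) is finite; the longest accepting path visits 5 useful states, giving maximum string length 4.
Counting accepting paths from s2 by length: 1 of length 0, 1 of length 1, 5 of length 2, 2 of length 3, 11 of length 4. Total 20.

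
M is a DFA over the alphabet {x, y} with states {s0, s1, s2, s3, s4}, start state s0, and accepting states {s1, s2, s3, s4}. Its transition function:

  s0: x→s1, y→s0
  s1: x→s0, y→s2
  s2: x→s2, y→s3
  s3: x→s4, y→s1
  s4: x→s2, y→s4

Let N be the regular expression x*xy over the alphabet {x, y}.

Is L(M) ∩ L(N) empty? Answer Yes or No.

No

The string xy is accepted by both M and N.
Hence L(M) ∩ L(N) ≠ ∅.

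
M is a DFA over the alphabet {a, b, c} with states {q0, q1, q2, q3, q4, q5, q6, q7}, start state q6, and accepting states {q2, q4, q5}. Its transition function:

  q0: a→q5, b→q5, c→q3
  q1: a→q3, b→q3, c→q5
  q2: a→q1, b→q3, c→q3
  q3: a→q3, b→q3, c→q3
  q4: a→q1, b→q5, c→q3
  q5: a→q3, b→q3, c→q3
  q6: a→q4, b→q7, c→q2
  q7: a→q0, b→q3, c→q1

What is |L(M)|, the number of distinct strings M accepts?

The useful subgraph on states {q0, q1, q2, q4, q5, q6, q7} is acyclic, so L(M) is finite; the longest accepting path visits 4 useful states, giving maximum string length 3.
Counting accepting paths from q6 by length: 2 of length 1, 1 of length 2, 5 of length 3. Total 8.

8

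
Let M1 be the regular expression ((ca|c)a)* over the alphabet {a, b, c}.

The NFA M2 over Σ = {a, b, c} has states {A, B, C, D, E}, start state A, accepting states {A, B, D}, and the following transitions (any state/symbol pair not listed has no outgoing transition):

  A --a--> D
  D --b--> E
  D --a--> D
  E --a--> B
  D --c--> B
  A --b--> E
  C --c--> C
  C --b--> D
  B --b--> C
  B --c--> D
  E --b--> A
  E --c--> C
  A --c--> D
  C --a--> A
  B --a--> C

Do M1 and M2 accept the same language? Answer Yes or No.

No

The string caca is accepted by M1 but rejected by M2.
So L(M1) ≠ L(M2).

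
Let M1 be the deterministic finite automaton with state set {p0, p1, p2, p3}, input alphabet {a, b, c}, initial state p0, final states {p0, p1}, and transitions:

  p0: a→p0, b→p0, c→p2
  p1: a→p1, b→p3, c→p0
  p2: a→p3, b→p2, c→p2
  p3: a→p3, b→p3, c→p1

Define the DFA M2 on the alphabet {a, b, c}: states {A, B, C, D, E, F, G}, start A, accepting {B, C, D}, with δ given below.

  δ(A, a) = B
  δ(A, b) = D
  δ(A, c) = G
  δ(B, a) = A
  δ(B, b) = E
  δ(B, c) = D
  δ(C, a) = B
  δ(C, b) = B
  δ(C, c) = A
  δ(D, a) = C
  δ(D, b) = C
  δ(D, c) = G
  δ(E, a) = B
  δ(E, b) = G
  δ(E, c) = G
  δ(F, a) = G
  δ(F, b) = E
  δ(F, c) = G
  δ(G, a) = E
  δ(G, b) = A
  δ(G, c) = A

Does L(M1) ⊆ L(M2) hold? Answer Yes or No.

No

The empty string ε is in L(M1) but not in L(M2).
So L(M1) ⊄ L(M2).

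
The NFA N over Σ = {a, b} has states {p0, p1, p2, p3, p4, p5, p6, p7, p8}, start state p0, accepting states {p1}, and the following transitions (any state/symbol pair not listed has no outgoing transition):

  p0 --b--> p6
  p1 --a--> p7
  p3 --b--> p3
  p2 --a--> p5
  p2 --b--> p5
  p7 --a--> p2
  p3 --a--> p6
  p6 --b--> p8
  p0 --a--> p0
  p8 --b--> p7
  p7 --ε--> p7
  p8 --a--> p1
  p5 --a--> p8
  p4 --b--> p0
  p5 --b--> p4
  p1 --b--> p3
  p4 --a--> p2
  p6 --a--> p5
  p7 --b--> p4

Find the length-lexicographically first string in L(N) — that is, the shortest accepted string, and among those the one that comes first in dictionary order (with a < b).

bba

A breadth-first search from p0 reaches an accepting state first via the path p0 → p6 → p8 → p1 on input bba.
No string of length < 3 is accepted (BFS exhausts all shorter strings without reaching an accepting state), and bba is the lexicographically least accepting string of length 3.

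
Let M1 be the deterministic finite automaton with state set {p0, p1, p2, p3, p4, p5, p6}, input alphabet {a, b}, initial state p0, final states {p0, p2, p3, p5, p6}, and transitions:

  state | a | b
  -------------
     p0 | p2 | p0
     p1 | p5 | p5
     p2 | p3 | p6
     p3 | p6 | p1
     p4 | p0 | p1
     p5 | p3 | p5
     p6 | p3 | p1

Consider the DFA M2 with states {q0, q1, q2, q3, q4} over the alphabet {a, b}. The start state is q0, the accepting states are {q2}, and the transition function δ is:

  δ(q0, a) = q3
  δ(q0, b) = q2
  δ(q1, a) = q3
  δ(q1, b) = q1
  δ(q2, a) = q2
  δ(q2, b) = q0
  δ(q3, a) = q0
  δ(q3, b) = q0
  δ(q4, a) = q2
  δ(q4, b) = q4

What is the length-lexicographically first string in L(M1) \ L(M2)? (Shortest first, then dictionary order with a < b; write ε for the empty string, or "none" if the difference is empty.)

ε

The empty string ε is accepted by M1 but not by M2.
Since ε is the unique shortest string, it is the required witness.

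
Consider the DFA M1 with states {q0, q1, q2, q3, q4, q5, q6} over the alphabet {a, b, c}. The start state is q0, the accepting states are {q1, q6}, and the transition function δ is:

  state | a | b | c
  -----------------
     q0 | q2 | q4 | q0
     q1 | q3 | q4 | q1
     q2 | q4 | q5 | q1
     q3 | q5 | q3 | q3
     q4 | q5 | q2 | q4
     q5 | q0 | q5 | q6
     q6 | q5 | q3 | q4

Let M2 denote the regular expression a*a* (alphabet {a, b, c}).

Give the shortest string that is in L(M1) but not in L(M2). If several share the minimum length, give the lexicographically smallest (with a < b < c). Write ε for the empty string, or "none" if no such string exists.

The string ac is accepted by M1 but not by M2.
No shorter string lies in the difference, and ac is the lexicographically first length-2 string in L(M1) \ L(M2).

ac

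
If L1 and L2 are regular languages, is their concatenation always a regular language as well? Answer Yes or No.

If R₁ and R₂ are regular expressions for the two languages then R₁R₂ denotes L₁L₂; on automata, add ε-moves from every accepting state of an NFA for L₁ to the start state of an NFA for L₂ and keep only the second machine's accepting states.
So the regular languages are closed under concatenation.

Yes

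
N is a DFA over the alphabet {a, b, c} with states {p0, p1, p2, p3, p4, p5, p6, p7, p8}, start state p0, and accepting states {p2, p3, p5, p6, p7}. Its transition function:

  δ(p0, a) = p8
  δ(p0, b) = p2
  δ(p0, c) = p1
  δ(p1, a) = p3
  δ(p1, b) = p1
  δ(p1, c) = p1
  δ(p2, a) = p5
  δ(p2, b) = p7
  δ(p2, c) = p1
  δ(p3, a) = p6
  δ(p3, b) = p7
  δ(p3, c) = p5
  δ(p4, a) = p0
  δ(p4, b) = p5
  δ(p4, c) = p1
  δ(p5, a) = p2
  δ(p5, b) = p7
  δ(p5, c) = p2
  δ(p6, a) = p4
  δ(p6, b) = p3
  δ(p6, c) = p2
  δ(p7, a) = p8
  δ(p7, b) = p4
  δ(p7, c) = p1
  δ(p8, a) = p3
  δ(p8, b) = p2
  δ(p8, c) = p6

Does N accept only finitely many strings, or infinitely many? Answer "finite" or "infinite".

infinite

State p1 is reachable from the start and can reach an accepting state, and it lies on the cycle p1 → p1.
Traversing that cycle any number of times yields accepted strings of unbounded length, so the language is infinite.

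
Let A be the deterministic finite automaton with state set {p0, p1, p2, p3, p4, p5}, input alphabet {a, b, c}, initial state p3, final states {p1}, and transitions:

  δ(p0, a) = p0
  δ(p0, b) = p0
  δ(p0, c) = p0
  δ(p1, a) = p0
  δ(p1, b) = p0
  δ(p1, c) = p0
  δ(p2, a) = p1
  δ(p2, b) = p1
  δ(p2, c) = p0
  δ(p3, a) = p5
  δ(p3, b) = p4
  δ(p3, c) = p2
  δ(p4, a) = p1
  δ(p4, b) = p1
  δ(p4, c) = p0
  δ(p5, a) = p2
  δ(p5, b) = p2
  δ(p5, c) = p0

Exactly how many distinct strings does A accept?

The useful subgraph on states {p1, p2, p3, p4, p5} is acyclic, so L(A) is finite; the longest accepting path visits 4 useful states, giving maximum string length 3.
Counting accepting paths from p3 by length: 4 of length 2, 4 of length 3. Total 8.

8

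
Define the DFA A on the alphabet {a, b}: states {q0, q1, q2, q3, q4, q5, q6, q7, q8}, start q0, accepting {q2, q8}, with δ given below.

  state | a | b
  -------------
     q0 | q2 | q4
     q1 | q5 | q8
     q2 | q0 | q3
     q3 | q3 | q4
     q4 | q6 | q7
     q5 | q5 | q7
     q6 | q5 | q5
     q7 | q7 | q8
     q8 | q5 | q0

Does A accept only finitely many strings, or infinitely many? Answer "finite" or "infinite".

State q0 is reachable from the start and can reach an accepting state, and it lies on the cycle q0 → q2 → q0.
Traversing that cycle any number of times yields accepted strings of unbounded length, so the language is infinite.

infinite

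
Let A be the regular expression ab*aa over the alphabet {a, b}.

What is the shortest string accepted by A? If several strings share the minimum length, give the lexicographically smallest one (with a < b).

aaa

By inspection of the expression, no string of length less than 3 matches, and aaa is the lexicographically first match of length 3.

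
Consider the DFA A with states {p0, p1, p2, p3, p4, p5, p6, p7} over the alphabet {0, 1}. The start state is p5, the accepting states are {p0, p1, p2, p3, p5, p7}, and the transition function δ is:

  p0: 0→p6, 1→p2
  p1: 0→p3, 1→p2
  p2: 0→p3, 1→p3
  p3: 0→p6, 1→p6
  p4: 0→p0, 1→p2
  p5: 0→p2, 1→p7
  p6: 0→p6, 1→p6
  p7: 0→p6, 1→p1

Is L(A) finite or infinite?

finite

The useful states (reachable from p5 and able to reach an accepting state) are {p1, p2, p3, p5, p7}.
Restricted to these states the transition graph has no cycle, so every accepting path has bounded length and L is finite.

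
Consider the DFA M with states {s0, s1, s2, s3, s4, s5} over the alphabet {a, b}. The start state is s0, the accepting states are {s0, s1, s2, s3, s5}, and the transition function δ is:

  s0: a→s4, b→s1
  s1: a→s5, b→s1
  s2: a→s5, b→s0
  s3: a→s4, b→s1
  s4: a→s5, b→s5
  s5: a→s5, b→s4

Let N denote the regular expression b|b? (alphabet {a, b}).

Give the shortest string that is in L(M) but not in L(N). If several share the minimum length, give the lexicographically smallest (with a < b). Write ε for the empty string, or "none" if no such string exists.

The string aa is accepted by M but not by N.
No shorter string lies in the difference, and aa is the lexicographically first length-2 string in L(M) \ L(N).

aa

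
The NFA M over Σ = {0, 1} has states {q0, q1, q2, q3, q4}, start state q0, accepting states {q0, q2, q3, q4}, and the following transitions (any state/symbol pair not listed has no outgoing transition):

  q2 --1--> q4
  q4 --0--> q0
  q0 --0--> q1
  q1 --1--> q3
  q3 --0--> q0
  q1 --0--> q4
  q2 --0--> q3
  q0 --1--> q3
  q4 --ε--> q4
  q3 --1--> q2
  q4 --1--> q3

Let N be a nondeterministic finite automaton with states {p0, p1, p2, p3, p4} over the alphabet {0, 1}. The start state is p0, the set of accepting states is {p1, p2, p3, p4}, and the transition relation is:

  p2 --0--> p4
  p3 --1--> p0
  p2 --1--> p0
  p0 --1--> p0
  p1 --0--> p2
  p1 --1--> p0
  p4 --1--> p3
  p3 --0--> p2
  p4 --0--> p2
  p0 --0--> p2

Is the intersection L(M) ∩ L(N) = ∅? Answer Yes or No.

No

The string 00 is accepted by both M and N.
Hence L(M) ∩ L(N) ≠ ∅.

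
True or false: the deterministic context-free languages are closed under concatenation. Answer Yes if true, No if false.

Take L₁ = {ε, c} (finite, hence regular and DCFL) and L₂ = {c aⁿbⁿ : n≥0} ∪ {cc aⁿb²ⁿ : n≥0} (a DCFL: the number of leading c's tells the DPDA whether to pop one stack symbol per b or per two b's). Then L₁L₂ ∩ cca⁺b* = {cc aⁿbⁿ : n≥1} ∪ {cc aⁿb²ⁿ : n≥1}. If L₁L₂ were a DCFL, so would be this intersection with a regular set, and a DPDA for it started from its configuration after reading cc would accept {aⁿbⁿ : n≥1} ∪ {aⁿb²ⁿ : n≥1}, which no deterministic PDA accepts (a DPDA for it would have a single run on aⁿb²ⁿ, accepting after the prefix aⁿbⁿ and accepting again after n more b's; an ordinary PDA that simulates it on a's and b's and, at any moment when it is accepting, may switch to reading only a fresh letter d while feeding each d to the simulation as a b, would accept aⁱbʲdᵏ (k≥1) exactly when both aⁱbʲ and aⁱbʲ⁺ᵏ are in the language, i.e. its language intersected with the regular set a*b*d⁺ would be exactly {aⁿbⁿdⁿ : n≥1} — impossible, since context-free languages are closed under intersection with regular sets and {aⁿbⁿdⁿ} is not context-free). Hence L₁L₂ is not a DCFL.

No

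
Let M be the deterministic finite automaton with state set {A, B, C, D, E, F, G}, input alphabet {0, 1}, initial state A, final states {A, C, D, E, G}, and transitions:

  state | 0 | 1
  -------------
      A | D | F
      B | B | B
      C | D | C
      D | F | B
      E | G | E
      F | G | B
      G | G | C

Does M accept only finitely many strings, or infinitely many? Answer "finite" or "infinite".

State C is reachable from the start and can reach an accepting state, and it lies on the cycle C → C.
Traversing that cycle any number of times yields accepted strings of unbounded length, so the language is infinite.

infinite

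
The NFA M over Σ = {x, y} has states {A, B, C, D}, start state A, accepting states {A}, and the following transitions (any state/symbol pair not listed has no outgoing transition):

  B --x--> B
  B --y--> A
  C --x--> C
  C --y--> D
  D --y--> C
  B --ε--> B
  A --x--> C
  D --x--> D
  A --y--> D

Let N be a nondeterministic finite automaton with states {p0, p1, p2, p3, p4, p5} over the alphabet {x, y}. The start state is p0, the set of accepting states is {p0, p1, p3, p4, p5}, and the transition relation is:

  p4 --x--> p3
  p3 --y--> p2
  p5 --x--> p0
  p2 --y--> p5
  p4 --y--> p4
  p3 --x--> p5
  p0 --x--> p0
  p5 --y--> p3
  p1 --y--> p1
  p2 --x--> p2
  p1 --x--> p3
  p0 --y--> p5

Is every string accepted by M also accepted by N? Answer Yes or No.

Exploring the product automaton M × N from the start pair (A, p0), following both machines on each input symbol, reaches 9 state pairs: (A, p0), (C, p0), (D, p5), (D, p0), (C, p3), (C, p5), (D, p2), (D, p3), (C, p2).
M accepts in {A} and N accepts in {p0, p1, p3, p4, p5}. The reachable pairs whose M-component is accepting are (A, p0); in each of them the N-component is accepting too, so the product for L(M) \ L(N) (M-component accepting, N-component rejecting) has no reachable accepting pair and the difference is empty.
Hence every string in L(M) is also in L(N).

Yes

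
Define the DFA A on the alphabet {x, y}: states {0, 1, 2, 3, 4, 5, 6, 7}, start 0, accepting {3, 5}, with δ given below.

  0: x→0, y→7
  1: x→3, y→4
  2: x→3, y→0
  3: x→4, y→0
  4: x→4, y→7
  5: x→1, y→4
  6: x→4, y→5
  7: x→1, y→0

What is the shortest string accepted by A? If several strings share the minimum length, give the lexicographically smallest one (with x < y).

yxx

A breadth-first search from 0 reaches an accepting state first via the path 0 → 7 → 1 → 3 on input yxx.
No string of length < 3 is accepted (BFS exhausts all shorter strings without reaching an accepting state), and yxx is the lexicographically least accepting string of length 3.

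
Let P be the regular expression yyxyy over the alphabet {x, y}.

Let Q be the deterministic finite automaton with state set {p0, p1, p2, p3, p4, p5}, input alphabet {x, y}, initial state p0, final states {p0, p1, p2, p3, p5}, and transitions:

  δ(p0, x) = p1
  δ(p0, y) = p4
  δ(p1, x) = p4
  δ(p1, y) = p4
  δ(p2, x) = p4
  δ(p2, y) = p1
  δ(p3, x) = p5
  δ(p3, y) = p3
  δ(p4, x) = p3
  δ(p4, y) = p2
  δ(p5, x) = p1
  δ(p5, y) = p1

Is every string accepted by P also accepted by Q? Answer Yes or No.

Converting the expression P to a DFA (subset construction, then merging equivalent states) gives the minimal DFA with states {r0, r1, r2, r3, r4, r5, r6}, start state r0, accepting states {r6} and transitions r0: x→r1, y→r2; r1: x→r1, y→r1; r2: x→r1, y→r3; r3: x→r4, y→r1; r4: x→r1, y→r5; r5: x→r1, y→r6; r6: x→r1, y→r1.
Exploring the product automaton P × Q from the start pair (r0, p0), following both machines on each input symbol, reaches 11 state pairs: (r0, p0), (r1, p1), (r2, p4), (r1, p4), (r1, p3), (r3, p2), (r1, p2), (r1, p5), (r4, p4), (r5, p2), (r6, p1).
P accepts in {r6} and Q accepts in {p0, p1, p2, p3, p5}. The reachable pairs whose P-component is accepting are (r6, p1); in each of them the Q-component is accepting too, so the product for L(P) \ L(Q) (P-component accepting, Q-component rejecting) has no reachable accepting pair and the difference is empty.
Hence every string in L(P) is also in L(Q).

Yes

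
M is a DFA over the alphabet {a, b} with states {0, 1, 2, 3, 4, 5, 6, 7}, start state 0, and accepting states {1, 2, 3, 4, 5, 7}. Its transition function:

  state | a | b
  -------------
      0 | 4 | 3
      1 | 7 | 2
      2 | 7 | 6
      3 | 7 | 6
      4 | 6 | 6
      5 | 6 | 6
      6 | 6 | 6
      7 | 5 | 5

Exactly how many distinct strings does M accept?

The useful subgraph on states {0, 3, 4, 5, 7} is acyclic, so L(M) is finite; the longest accepting path visits 4 useful states, giving maximum string length 3.
Counting accepting paths from 0 by length: 2 of length 1, 1 of length 2, 2 of length 3. Total 5.

5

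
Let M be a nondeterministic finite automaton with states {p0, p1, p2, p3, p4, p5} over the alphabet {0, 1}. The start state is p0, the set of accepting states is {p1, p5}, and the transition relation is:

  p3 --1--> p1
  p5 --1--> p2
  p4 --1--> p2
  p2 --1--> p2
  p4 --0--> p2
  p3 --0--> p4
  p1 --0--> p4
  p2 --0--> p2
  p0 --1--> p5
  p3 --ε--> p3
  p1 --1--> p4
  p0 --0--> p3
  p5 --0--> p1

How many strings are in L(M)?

3

The useful subgraph on states {p0, p1, p3, p5} is acyclic, so L(M) is finite; the longest accepting path visits 3 useful states, giving maximum string length 2.
Counting accepting paths from p0 by length: 1 of length 1, 2 of length 2. Total 3.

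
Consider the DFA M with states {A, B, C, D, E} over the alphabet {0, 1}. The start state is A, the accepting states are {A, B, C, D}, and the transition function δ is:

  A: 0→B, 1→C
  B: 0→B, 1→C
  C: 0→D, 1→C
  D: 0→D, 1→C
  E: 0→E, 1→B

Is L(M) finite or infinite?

infinite

State B is reachable from the start and can reach an accepting state, and it lies on the cycle B → B.
Traversing that cycle any number of times yields accepted strings of unbounded length, so the language is infinite.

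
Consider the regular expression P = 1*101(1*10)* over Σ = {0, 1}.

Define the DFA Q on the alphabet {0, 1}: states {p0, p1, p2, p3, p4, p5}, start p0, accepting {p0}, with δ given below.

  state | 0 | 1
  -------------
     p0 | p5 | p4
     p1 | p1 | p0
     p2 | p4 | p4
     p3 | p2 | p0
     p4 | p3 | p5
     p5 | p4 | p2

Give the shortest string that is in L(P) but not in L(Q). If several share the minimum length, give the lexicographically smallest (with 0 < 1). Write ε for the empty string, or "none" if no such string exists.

1101

The string 1101 is accepted by P but not by Q.
No shorter string lies in the difference, and 1101 is the lexicographically first length-4 string in L(P) \ L(Q).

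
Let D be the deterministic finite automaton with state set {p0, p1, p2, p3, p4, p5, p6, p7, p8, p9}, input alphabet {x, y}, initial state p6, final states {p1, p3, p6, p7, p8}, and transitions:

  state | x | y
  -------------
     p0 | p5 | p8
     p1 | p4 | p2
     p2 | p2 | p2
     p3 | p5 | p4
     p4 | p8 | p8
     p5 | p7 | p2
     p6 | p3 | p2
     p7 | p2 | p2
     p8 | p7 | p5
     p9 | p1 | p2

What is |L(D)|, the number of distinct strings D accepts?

The useful subgraph on states {p3, p4, p5, p6, p7, p8} is acyclic, so L(D) is finite; the longest accepting path visits 6 useful states, giving maximum string length 5.
Counting accepting paths from p6 by length: 1 of length 0, 1 of length 1, 3 of length 3, 2 of length 4, 2 of length 5. Total 9.

9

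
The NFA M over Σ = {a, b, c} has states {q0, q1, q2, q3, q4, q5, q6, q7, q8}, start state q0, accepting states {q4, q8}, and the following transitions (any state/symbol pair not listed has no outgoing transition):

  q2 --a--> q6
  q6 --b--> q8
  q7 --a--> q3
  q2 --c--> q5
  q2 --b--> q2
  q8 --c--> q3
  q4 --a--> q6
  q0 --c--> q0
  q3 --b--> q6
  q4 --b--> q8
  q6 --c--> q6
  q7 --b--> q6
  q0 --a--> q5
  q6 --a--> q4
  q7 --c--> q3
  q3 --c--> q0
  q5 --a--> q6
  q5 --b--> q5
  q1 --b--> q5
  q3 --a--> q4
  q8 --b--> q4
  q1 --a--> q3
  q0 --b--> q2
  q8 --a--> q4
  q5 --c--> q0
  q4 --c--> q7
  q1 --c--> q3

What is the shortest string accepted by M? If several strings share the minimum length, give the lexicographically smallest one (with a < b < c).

A breadth-first search from q0 reaches an accepting state first via the path q0 → q5 → q6 → q4 on input aaa.
No string of length < 3 is accepted (BFS exhausts all shorter strings without reaching an accepting state), and aaa is the lexicographically least accepting string of length 3.

aaa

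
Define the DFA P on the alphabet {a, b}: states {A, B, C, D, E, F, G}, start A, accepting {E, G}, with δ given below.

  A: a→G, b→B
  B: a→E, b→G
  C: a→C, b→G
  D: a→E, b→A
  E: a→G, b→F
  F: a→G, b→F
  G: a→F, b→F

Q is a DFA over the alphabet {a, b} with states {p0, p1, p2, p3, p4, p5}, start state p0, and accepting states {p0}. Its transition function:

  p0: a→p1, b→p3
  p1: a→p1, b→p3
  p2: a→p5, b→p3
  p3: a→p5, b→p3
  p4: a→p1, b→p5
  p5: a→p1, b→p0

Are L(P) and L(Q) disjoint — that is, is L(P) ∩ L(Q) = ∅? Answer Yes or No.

Yes

Exploring the product automaton P × Q from the start pair (A, p0), following both machines on each input symbol, reaches 10 state pairs: (A, p0), (G, p1), (B, p3), (F, p1), (F, p3), (E, p5), (G, p3), (G, p5), (F, p0), (F, p5).
P accepts in {E, G} and Q accepts in {p0}; no reachable pair has both components accepting, so no string drives both machines to acceptance simultaneously and L(P) ∩ L(Q) = ∅.
So no string is accepted by both, and the intersection is empty.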